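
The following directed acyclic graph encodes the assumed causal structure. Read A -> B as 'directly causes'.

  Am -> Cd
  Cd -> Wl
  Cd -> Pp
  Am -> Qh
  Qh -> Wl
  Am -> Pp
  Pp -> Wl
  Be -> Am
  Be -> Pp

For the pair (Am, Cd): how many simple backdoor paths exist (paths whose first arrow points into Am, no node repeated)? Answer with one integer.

A backdoor path from Am to Cd is any simple undirected path whose first edge points into Am (i.e. leaves Am via a parent).
Parents of Am: {Be}.
Enumerating:
  P1: Am <- Be -> Pp <- Cd
  P2: Am <- Be -> Pp -> Wl <- Cd
That exhausts the simple backdoor paths. Count: 2.

2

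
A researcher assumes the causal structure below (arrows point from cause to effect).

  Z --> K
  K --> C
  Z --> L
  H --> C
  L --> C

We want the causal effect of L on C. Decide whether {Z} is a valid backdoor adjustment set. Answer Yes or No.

Yes

Backdoor paths from L to C (paths whose first edge points into L):
  P1: L <- Z -> K -> C
Condition 1 (no descendant of L in the set): holds — descendants of L are {C}; none are in {Z}.
Condition 2 (every backdoor path blocked by {Z}):
  P1: blocked at fork node Z ∈ conditioning set.
{Z} satisfies the backdoor criterion.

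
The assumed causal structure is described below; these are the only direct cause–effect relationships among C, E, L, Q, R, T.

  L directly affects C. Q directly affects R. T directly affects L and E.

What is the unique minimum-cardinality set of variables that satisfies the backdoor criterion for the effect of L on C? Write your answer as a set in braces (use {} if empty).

{}

Variables eligible for adjustment (non-descendants of L, excluding L and C): {E, Q, R, T}.
Backdoor paths from L to C:
  (none)
With no backdoor paths the empty set already satisfies the criterion, and it is trivially minimal.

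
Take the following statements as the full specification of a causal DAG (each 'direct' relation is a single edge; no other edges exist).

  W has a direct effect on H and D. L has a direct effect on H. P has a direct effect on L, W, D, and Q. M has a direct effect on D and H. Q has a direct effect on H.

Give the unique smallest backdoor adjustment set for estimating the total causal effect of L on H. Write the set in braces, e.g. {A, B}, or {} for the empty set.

Variables eligible for adjustment (non-descendants of L, excluding L and H): {D, M, P, Q, W}.
Backdoor paths from L to H:
  P1: L <- P -> Q -> H
  P2: L <- P -> W -> H
  P3: L <- P -> W -> D <- M -> H
  P4: L <- P -> D <- M -> H
  P5: L <- P -> D <- W -> H
The empty set is not sufficient: P1 (L <- P -> Q -> H) has no collider blocking it and no conditioned non-collider, so it is open.
Try {P}:
  P1: blocked at fork node P ∈ conditioning set.
  P2: blocked at fork node P ∈ conditioning set.
  P3: blocked at fork node P ∈ conditioning set.
  P4: blocked at fork node P ∈ conditioning set.
  P5: blocked at fork node P ∈ conditioning set.
{P} contains no descendant of L and blocks every backdoor path.
No other singleton works — e.g. {Q} leaves P2 open — so {P} is the unique smallest valid adjustment set.

{P}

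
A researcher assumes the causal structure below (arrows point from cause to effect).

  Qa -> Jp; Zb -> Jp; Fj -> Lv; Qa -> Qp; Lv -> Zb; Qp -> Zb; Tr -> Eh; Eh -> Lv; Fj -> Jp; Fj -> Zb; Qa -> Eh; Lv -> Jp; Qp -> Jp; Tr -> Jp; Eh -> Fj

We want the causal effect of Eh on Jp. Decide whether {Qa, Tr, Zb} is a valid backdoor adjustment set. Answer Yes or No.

No

Backdoor paths from Eh to Jp (paths whose first edge points into Eh):
  P1: Eh <- Qa -> Qp -> Zb <- Fj -> Lv -> Jp
  P2: Eh <- Qa -> Qp -> Zb <- Fj -> Jp
  P3: Eh <- Qa -> Qp -> Zb <- Lv <- Fj -> Jp
  P4: Eh <- Qa -> Qp -> Zb <- Lv -> Jp
  P5: Eh <- Qa -> Qp -> Zb -> Jp
  P6: Eh <- Qa -> Qp -> Jp
  P7: Eh <- Qa -> Jp
  P8: Eh <- Tr -> Jp
Condition 1 (no descendant of Eh in the set): FAILS — Zb is a descendant of Eh.
Condition 2 (every backdoor path blocked by {Qa, Tr, Zb}):
  P1: blocked at fork node Qa ∈ conditioning set.
  P2: blocked at fork node Qa ∈ conditioning set.
  P3: blocked at fork node Qa ∈ conditioning set.
  P4: blocked at fork node Qa ∈ conditioning set.
  P5: blocked at fork node Qa ∈ conditioning set.
  P6: blocked at fork node Qa ∈ conditioning set.
  P7: blocked at fork node Qa ∈ conditioning set.
  P8: blocked at fork node Tr ∈ conditioning set.
{Qa, Tr, Zb} does not satisfy the backdoor criterion.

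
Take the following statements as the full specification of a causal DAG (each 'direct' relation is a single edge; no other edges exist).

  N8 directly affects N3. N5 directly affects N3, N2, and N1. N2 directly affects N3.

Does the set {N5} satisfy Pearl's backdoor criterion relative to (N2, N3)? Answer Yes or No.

Yes

Backdoor paths from N2 to N3 (paths whose first edge points into N2):
  P1: N2 <- N5 -> N3
Condition 1 (no descendant of N2 in the set): holds — descendants of N2 are {N3}; none are in {N5}.
Condition 2 (every backdoor path blocked by {N5}):
  P1: blocked at fork node N5 ∈ conditioning set.
{N5} satisfies the backdoor criterion.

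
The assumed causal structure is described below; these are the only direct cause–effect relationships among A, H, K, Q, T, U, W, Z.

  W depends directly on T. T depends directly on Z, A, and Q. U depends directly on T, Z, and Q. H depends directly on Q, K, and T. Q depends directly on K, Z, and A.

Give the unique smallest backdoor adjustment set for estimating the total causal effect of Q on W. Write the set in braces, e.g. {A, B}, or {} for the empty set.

{A, Z}

Variables eligible for adjustment (non-descendants of Q, excluding Q and W): {A, K, Z}.
Backdoor paths from Q to W:
  P1: Q <- Z -> T -> W
  P2: Q <- Z -> U <- T -> W
  P3: Q <- K -> H <- T -> W
  P4: Q <- A -> T -> W
The empty set is not sufficient: P1 (Q <- Z -> T -> W) has no collider blocking it and no conditioned non-collider, so it is open.
Try {A, Z}:
  P1: blocked at fork node Z ∈ conditioning set.
  P2: blocked at fork node Z ∈ conditioning set.
  P3: blocked at collider H (neither it nor any descendant is in the conditioning set).
  P4: blocked at fork node A ∈ conditioning set.
{A, Z} contains no descendant of Q and blocks every backdoor path.
Every element of {A, Z} is needed (dropping A leaves P4 open; dropping Z leaves P1 open), so no proper subset is valid.
Among all size-2 subsets of the eligible variables, only {A, Z} blocks every backdoor path, so it is the unique smallest valid adjustment set.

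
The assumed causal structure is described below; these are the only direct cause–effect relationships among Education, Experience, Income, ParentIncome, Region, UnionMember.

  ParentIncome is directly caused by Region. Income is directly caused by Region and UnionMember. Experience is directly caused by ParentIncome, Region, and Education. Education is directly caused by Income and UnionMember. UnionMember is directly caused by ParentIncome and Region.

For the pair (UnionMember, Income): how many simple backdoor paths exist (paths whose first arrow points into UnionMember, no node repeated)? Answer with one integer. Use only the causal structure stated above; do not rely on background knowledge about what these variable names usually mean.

A backdoor path from UnionMember to Income is any simple undirected path whose first edge points into UnionMember (i.e. leaves UnionMember via a parent).
Parents of UnionMember: {ParentIncome, Region}.
Enumerating:
  P1: UnionMember <- Region -> ParentIncome -> Experience <- Education <- Income
  P2: UnionMember <- Region -> Income
  P3: UnionMember <- Region -> Experience <- Education <- Income
  P4: UnionMember <- ParentIncome <- Region -> Income
  P5: UnionMember <- ParentIncome <- Region -> Experience <- Education <- Income
  P6: UnionMember <- ParentIncome -> Experience <- Region -> Income
  P7: UnionMember <- ParentIncome -> Experience <- Education <- Income
That exhausts the simple backdoor paths. Count: 7.

7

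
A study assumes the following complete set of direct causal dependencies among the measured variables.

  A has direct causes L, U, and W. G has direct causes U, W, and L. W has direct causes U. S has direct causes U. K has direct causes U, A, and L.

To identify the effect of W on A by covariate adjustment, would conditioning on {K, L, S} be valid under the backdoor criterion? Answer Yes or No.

No

Backdoor paths from W to A (paths whose first edge points into W):
  P1: W <- U -> A
  P2: W <- U -> K <- L -> A
  P3: W <- U -> K <- A
  P4: W <- U -> G <- L -> A
  P5: W <- U -> G <- L -> K <- A
Condition 1 (no descendant of W in the set): FAILS — K is a descendant of W.
Condition 2 (every backdoor path blocked by {K, L, S}):
  P1: open — no interior node is in the conditioning set.
  P2: blocked at fork node L ∈ conditioning set.
  P3: open — collider(s) K are conditioned on (or have a conditioned descendant) and no non-collider on the path is in the set.
  P4: blocked at collider G (neither it nor any descendant is in the conditioning set).
  P5: blocked at collider G (neither it nor any descendant is in the conditioning set).
{K, L, S} does not satisfy the backdoor criterion.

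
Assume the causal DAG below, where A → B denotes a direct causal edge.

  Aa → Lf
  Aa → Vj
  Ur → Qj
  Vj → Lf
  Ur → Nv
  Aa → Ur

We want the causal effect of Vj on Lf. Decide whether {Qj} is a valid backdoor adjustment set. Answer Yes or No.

Backdoor paths from Vj to Lf (paths whose first edge points into Vj):
  P1: Vj <- Aa -> Lf
Condition 1 (no descendant of Vj in the set): holds — descendants of Vj are {Lf}; none are in {Qj}.
Condition 2 (every backdoor path blocked by {Qj}):
  P1: open — no interior node is in the conditioning set.
{Qj} does not satisfy the backdoor criterion.

No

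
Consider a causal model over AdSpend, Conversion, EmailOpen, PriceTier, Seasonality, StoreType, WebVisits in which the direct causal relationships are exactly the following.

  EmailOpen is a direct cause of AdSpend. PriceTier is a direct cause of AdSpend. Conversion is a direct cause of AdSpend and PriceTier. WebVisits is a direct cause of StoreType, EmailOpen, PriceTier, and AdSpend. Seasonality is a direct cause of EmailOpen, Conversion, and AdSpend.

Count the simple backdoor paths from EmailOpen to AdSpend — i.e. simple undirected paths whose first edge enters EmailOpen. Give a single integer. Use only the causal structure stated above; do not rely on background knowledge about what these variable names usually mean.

A backdoor path from EmailOpen to AdSpend is any simple undirected path whose first edge points into EmailOpen (i.e. leaves EmailOpen via a parent).
Parents of EmailOpen: {Seasonality, WebVisits}.
Enumerating:
  P1: EmailOpen <- Seasonality -> Conversion -> PriceTier <- WebVisits -> AdSpend
  P2: EmailOpen <- Seasonality -> Conversion -> PriceTier -> AdSpend
  P3: EmailOpen <- Seasonality -> Conversion -> AdSpend
  P4: EmailOpen <- Seasonality -> AdSpend
  P5: EmailOpen <- WebVisits -> PriceTier <- Conversion <- Seasonality -> AdSpend
  P6: EmailOpen <- WebVisits -> PriceTier <- Conversion -> AdSpend
  P7: EmailOpen <- WebVisits -> PriceTier -> AdSpend
  P8: EmailOpen <- WebVisits -> AdSpend
That exhausts the simple backdoor paths. Count: 8.

8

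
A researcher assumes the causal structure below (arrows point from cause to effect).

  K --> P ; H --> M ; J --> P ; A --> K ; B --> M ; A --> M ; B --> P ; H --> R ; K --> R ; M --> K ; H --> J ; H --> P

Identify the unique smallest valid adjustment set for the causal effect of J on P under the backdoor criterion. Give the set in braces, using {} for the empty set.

Variables eligible for adjustment (non-descendants of J, excluding J and P): {A, B, H, K, M, R}.
Backdoor paths from J to P:
  P1: J <- H -> M <- A -> K -> P
  P2: J <- H -> M <- B -> P
  P3: J <- H -> M -> K -> P
  P4: J <- H -> R <- K <- A -> M <- B -> P
  P5: J <- H -> R <- K <- M <- B -> P
  P6: J <- H -> R <- K -> P
  P7: J <- H -> P
The empty set is not sufficient: P3 (J <- H -> M -> K -> P) has no collider blocking it and no conditioned non-collider, so it is open.
Try {H}:
  P1: blocked at fork node H ∈ conditioning set.
  P2: blocked at fork node H ∈ conditioning set.
  P3: blocked at fork node H ∈ conditioning set.
  P4: blocked at fork node H ∈ conditioning set.
  P5: blocked at fork node H ∈ conditioning set.
  P6: blocked at fork node H ∈ conditioning set.
  P7: blocked at fork node H ∈ conditioning set.
{H} contains no descendant of J and blocks every backdoor path.
No other singleton works — e.g. {A} leaves P3 open — so {H} is the unique smallest valid adjustment set.

{H}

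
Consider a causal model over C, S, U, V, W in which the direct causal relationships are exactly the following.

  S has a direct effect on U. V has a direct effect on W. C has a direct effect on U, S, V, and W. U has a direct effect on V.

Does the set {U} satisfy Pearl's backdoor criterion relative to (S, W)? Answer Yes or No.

No

Backdoor paths from S to W (paths whose first edge points into S):
  P1: S <- C -> U -> V -> W
  P2: S <- C -> V -> W
  P3: S <- C -> W
Condition 1 (no descendant of S in the set): FAILS — U is a descendant of S.
Condition 2 (every backdoor path blocked by {U}):
  P1: blocked at chain node U ∈ conditioning set.
  P2: open — no interior node is in the conditioning set.
  P3: open — no interior node is in the conditioning set.
{U} does not satisfy the backdoor criterion.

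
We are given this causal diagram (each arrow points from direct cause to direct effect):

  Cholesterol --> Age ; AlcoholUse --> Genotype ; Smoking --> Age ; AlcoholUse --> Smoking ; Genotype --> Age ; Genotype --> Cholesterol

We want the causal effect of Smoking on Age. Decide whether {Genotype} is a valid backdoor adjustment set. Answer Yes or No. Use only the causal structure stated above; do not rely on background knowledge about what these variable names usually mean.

Backdoor paths from Smoking to Age (paths whose first edge points into Smoking):
  P1: Smoking <- AlcoholUse -> Genotype -> Cholesterol -> Age
  P2: Smoking <- AlcoholUse -> Genotype -> Age
Condition 1 (no descendant of Smoking in the set): holds — descendants of Smoking are {Age}; none are in {Genotype}.
Condition 2 (every backdoor path blocked by {Genotype}):
  P1: blocked at chain node Genotype ∈ conditioning set.
  P2: blocked at chain node Genotype ∈ conditioning set.
{Genotype} satisfies the backdoor criterion.

Yes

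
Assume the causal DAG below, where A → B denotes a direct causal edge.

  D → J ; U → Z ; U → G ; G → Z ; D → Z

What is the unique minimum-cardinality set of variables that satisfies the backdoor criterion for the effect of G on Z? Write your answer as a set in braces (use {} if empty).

{U}

Variables eligible for adjustment (non-descendants of G, excluding G and Z): {D, J, U}.
Backdoor paths from G to Z:
  P1: G <- U -> Z
The empty set is not sufficient: P1 (G <- U -> Z) has no collider blocking it and no conditioned non-collider, so it is open.
Try {U}:
  P1: blocked at fork node U ∈ conditioning set.
{U} contains no descendant of G and blocks every backdoor path.
No other singleton works — e.g. {D} leaves P1 open — so {U} is the unique smallest valid adjustment set.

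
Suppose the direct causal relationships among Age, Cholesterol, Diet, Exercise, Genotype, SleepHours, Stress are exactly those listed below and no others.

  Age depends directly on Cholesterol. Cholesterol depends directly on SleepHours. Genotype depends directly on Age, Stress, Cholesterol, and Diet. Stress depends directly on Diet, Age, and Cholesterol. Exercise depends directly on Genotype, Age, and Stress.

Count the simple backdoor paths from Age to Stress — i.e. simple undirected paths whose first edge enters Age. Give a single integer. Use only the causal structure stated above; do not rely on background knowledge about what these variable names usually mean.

A backdoor path from Age to Stress is any simple undirected path whose first edge points into Age (i.e. leaves Age via a parent).
Parents of Age: {Cholesterol}.
Enumerating:
  P1: Age <- Cholesterol -> Stress
  P2: Age <- Cholesterol -> Genotype <- Diet -> Stress
  P3: Age <- Cholesterol -> Genotype <- Stress
  P4: Age <- Cholesterol -> Genotype -> Exercise <- Stress
That exhausts the simple backdoor paths. Count: 4.

4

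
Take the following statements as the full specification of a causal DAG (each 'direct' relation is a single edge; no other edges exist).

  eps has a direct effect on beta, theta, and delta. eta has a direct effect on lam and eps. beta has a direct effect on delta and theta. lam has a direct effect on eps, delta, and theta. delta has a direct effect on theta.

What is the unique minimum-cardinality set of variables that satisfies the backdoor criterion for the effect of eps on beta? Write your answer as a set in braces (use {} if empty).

Variables eligible for adjustment (non-descendants of eps, excluding eps and beta): {eta, lam}.
Backdoor paths from eps to beta:
  P1: eps <- eta -> lam -> delta <- beta
  P2: eps <- eta -> lam -> delta -> theta <- beta
  P3: eps <- eta -> lam -> theta <- beta
  P4: eps <- eta -> lam -> theta <- delta <- beta
  P5: eps <- lam -> delta <- beta
  P6: eps <- lam -> delta -> theta <- beta
  P7: eps <- lam -> theta <- beta
  P8: eps <- lam -> theta <- delta <- beta
Each backdoor path contains an unconditioned collider, so every path is already blocked with the empty conditioning set:
  P1: blocked at collider delta (neither it nor any descendant is in the conditioning set).
  P2: blocked at collider theta (neither it nor any descendant is in the conditioning set).
  P3: blocked at collider theta (neither it nor any descendant is in the conditioning set).
  P4: blocked at collider theta (neither it nor any descendant is in the conditioning set).
  P5: blocked at collider delta (neither it nor any descendant is in the conditioning set).
  P6: blocked at collider theta (neither it nor any descendant is in the conditioning set).
  P7: blocked at collider theta (neither it nor any descendant is in the conditioning set).
  P8: blocked at collider theta (neither it nor any descendant is in the conditioning set).
The empty set is therefore the unique smallest valid set.

{}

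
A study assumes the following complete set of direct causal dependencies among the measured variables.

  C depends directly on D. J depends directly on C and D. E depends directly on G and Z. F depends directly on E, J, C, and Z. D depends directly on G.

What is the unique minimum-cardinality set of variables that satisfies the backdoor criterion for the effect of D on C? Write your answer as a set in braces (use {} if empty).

Variables eligible for adjustment (non-descendants of D, excluding D and C): {E, G, Z}.
Backdoor paths from D to C:
  P1: D <- G -> E <- Z -> F <- C
  P2: D <- G -> E <- Z -> F <- J <- C
  P3: D <- G -> E -> F <- C
  P4: D <- G -> E -> F <- J <- C
Each backdoor path contains an unconditioned collider, so every path is already blocked with the empty conditioning set:
  P1: blocked at collider E (neither it nor any descendant is in the conditioning set).
  P2: blocked at collider E (neither it nor any descendant is in the conditioning set).
  P3: blocked at collider F (neither it nor any descendant is in the conditioning set).
  P4: blocked at collider F (neither it nor any descendant is in the conditioning set).
The empty set is therefore the unique smallest valid set.

{}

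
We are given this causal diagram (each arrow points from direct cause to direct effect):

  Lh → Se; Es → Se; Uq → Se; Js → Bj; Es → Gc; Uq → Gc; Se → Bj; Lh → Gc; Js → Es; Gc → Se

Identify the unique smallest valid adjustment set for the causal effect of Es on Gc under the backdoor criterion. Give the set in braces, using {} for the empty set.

Variables eligible for adjustment (non-descendants of Es, excluding Es and Gc): {Js, Lh, Uq}.
Backdoor paths from Es to Gc:
  P1: Es <- Js -> Bj <- Se <- Uq -> Gc
  P2: Es <- Js -> Bj <- Se <- Lh -> Gc
  P3: Es <- Js -> Bj <- Se <- Gc
Each backdoor path contains an unconditioned collider, so every path is already blocked with the empty conditioning set:
  P1: blocked at collider Bj (neither it nor any descendant is in the conditioning set).
  P2: blocked at collider Bj (neither it nor any descendant is in the conditioning set).
  P3: blocked at collider Bj (neither it nor any descendant is in the conditioning set).
The empty set is therefore the unique smallest valid set.

{}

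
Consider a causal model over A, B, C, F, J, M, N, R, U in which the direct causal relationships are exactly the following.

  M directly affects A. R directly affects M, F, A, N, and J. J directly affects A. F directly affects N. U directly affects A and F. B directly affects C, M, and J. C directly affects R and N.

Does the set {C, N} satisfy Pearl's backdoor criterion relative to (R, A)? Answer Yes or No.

No

Backdoor paths from R to A (paths whose first edge points into R):
  P1: R <- C <- B -> M -> A
  P2: R <- C <- B -> J -> A
  P3: R <- C -> N <- F <- U -> A
Condition 1 (no descendant of R in the set): FAILS — N is a descendant of R.
Condition 2 (every backdoor path blocked by {C, N}):
  P1: blocked at chain node C ∈ conditioning set.
  P2: blocked at chain node C ∈ conditioning set.
  P3: blocked at fork node C ∈ conditioning set.
{C, N} does not satisfy the backdoor criterion.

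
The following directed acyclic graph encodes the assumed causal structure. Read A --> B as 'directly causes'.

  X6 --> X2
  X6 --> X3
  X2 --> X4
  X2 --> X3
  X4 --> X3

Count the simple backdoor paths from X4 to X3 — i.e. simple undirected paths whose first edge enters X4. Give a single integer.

2

A backdoor path from X4 to X3 is any simple undirected path whose first edge points into X4 (i.e. leaves X4 via a parent).
Parents of X4: {X2}.
Enumerating:
  P1: X4 <- X2 <- X6 -> X3
  P2: X4 <- X2 -> X3
That exhausts the simple backdoor paths. Count: 2.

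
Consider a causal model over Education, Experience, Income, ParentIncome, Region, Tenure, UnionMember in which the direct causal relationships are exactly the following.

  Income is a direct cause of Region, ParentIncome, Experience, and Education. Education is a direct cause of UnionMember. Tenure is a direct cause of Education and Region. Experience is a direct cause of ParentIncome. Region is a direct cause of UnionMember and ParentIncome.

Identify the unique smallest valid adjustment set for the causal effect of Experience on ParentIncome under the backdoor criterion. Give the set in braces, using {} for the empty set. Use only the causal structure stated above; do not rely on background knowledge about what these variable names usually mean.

{Income}

Variables eligible for adjustment (non-descendants of Experience, excluding Experience and ParentIncome): {Education, Income, Region, Tenure, UnionMember}.
Backdoor paths from Experience to ParentIncome:
  P1: Experience <- Income -> Education <- Tenure -> Region -> ParentIncome
  P2: Experience <- Income -> Education -> UnionMember <- Region -> ParentIncome
  P3: Experience <- Income -> Region -> ParentIncome
  P4: Experience <- Income -> ParentIncome
The empty set is not sufficient: P3 (Experience <- Income -> Region -> ParentIncome) has no collider blocking it and no conditioned non-collider, so it is open.
Try {Income}:
  P1: blocked at fork node Income ∈ conditioning set.
  P2: blocked at fork node Income ∈ conditioning set.
  P3: blocked at fork node Income ∈ conditioning set.
  P4: blocked at fork node Income ∈ conditioning set.
{Income} contains no descendant of Experience and blocks every backdoor path.
No other singleton works — e.g. {Tenure} leaves P3 open — so {Income} is the unique smallest valid adjustment set.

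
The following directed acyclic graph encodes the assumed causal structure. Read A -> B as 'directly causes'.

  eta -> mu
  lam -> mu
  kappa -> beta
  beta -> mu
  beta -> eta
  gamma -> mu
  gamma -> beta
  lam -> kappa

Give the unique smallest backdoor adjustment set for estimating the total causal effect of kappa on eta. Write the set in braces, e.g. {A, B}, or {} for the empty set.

{}

Variables eligible for adjustment (non-descendants of kappa, excluding kappa and eta): {gamma, lam}.
Backdoor paths from kappa to eta:
  P1: kappa <- lam -> mu <- gamma -> beta -> eta
  P2: kappa <- lam -> mu <- beta -> eta
  P3: kappa <- lam -> mu <- eta
Each backdoor path contains an unconditioned collider, so every path is already blocked with the empty conditioning set:
  P1: blocked at collider mu (neither it nor any descendant is in the conditioning set).
  P2: blocked at collider mu (neither it nor any descendant is in the conditioning set).
  P3: blocked at collider mu (neither it nor any descendant is in the conditioning set).
The empty set is therefore the unique smallest valid set.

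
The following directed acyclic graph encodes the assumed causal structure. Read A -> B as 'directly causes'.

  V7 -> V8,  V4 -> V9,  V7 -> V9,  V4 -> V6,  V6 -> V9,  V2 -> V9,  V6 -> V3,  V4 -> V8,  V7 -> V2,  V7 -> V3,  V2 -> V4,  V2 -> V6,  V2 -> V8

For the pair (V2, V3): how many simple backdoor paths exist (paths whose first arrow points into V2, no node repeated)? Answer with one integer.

A backdoor path from V2 to V3 is any simple undirected path whose first edge points into V2 (i.e. leaves V2 via a parent).
Parents of V2: {V7}.
Enumerating:
  P1: V2 <- V7 -> V8 <- V4 -> V6 -> V3
  P2: V2 <- V7 -> V8 <- V4 -> V9 <- V6 -> V3
  P3: V2 <- V7 -> V3
  P4: V2 <- V7 -> V9 <- V4 -> V6 -> V3
  P5: V2 <- V7 -> V9 <- V6 -> V3
That exhausts the simple backdoor paths. Count: 5.

5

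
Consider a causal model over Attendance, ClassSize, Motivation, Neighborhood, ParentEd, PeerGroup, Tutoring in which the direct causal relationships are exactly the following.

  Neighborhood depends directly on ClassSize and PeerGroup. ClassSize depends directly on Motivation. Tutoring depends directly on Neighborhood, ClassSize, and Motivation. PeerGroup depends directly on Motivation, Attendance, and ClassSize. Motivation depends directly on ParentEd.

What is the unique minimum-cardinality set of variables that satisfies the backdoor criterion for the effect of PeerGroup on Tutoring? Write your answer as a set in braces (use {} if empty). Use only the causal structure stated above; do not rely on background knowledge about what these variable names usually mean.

Variables eligible for adjustment (non-descendants of PeerGroup, excluding PeerGroup and Tutoring): {Attendance, ClassSize, Motivation, ParentEd}.
Backdoor paths from PeerGroup to Tutoring:
  P1: PeerGroup <- Motivation -> ClassSize -> Neighborhood -> Tutoring
  P2: PeerGroup <- Motivation -> ClassSize -> Tutoring
  P3: PeerGroup <- Motivation -> Tutoring
  P4: PeerGroup <- ClassSize <- Motivation -> Tutoring
  P5: PeerGroup <- ClassSize -> Neighborhood -> Tutoring
  P6: PeerGroup <- ClassSize -> Tutoring
The empty set is not sufficient: P1 (PeerGroup <- Motivation -> ClassSize -> Neighborhood -> Tutoring) has no collider blocking it and no conditioned non-collider, so it is open.
Try {ClassSize, Motivation}:
  P1: blocked at fork node Motivation ∈ conditioning set.
  P2: blocked at fork node Motivation ∈ conditioning set.
  P3: blocked at fork node Motivation ∈ conditioning set.
  P4: blocked at chain node ClassSize ∈ conditioning set.
  P5: blocked at fork node ClassSize ∈ conditioning set.
  P6: blocked at fork node ClassSize ∈ conditioning set.
{ClassSize, Motivation} contains no descendant of PeerGroup and blocks every backdoor path.
Every element of {ClassSize, Motivation} is needed (dropping ClassSize leaves P5 open; dropping Motivation leaves P3 open), so no proper subset is valid.
Among all size-2 subsets of the eligible variables, only {ClassSize, Motivation} blocks every backdoor path, so it is the unique smallest valid adjustment set.

{ClassSize, Motivation}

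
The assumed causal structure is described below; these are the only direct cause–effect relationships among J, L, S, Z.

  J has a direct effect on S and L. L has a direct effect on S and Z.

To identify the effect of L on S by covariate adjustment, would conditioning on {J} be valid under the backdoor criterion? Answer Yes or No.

Backdoor paths from L to S (paths whose first edge points into L):
  P1: L <- J -> S
Condition 1 (no descendant of L in the set): holds — descendants of L are {S, Z}; none are in {J}.
Condition 2 (every backdoor path blocked by {J}):
  P1: blocked at fork node J ∈ conditioning set.
{J} satisfies the backdoor criterion.

Yes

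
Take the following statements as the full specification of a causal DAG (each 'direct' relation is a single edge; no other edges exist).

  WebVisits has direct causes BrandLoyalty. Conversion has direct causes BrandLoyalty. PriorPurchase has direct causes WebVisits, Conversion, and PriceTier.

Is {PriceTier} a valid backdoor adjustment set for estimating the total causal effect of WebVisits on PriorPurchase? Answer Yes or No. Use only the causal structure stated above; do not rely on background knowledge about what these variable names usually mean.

No

Backdoor paths from WebVisits to PriorPurchase (paths whose first edge points into WebVisits):
  P1: WebVisits <- BrandLoyalty -> Conversion -> PriorPurchase
Condition 1 (no descendant of WebVisits in the set): holds — descendants of WebVisits are {PriorPurchase}; none are in {PriceTier}.
Condition 2 (every backdoor path blocked by {PriceTier}):
  P1: open — no interior node is in the conditioning set.
{PriceTier} does not satisfy the backdoor criterion.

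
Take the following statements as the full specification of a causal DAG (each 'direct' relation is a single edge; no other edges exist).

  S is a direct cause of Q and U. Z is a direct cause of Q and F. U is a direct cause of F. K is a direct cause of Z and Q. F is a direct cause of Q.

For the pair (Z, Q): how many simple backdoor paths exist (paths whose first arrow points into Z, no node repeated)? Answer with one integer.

1

A backdoor path from Z to Q is any simple undirected path whose first edge points into Z (i.e. leaves Z via a parent).
Parents of Z: {K}.
Enumerating:
  P1: Z <- K -> Q
That exhausts the simple backdoor paths. Count: 1.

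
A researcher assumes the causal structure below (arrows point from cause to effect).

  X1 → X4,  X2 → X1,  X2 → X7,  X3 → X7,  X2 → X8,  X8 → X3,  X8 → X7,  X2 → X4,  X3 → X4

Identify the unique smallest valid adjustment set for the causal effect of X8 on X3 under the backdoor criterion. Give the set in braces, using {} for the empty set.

Variables eligible for adjustment (non-descendants of X8, excluding X8 and X3): {X1, X2}.
Backdoor paths from X8 to X3:
  P1: X8 <- X2 -> X1 -> X4 <- X3
  P2: X8 <- X2 -> X7 <- X3
  P3: X8 <- X2 -> X4 <- X3
Each backdoor path contains an unconditioned collider, so every path is already blocked with the empty conditioning set:
  P1: blocked at collider X4 (neither it nor any descendant is in the conditioning set).
  P2: blocked at collider X7 (neither it nor any descendant is in the conditioning set).
  P3: blocked at collider X4 (neither it nor any descendant is in the conditioning set).
The empty set is therefore the unique smallest valid set.

{}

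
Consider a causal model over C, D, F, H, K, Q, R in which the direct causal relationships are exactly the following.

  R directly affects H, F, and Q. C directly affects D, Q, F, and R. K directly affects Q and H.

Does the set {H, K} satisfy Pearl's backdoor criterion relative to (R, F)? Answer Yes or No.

Backdoor paths from R to F (paths whose first edge points into R):
  P1: R <- C -> F
Condition 1 (no descendant of R in the set): FAILS — H is a descendant of R.
Condition 2 (every backdoor path blocked by {H, K}):
  P1: open — no interior node is in the conditioning set.
{H, K} does not satisfy the backdoor criterion.

No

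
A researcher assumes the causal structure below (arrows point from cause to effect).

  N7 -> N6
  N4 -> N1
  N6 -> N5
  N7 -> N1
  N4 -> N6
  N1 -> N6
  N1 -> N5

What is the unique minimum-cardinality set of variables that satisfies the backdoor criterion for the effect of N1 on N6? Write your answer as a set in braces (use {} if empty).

{N4, N7}

Variables eligible for adjustment (non-descendants of N1, excluding N1 and N6): {N4, N7}.
Backdoor paths from N1 to N6:
  P1: N1 <- N7 -> N6
  P2: N1 <- N4 -> N6
The empty set is not sufficient: P1 (N1 <- N7 -> N6) has no collider blocking it and no conditioned non-collider, so it is open.
Try {N4, N7}:
  P1: blocked at fork node N7 ∈ conditioning set.
  P2: blocked at fork node N4 ∈ conditioning set.
{N4, N7} contains no descendant of N1 and blocks every backdoor path.
Every element of {N4, N7} is needed (dropping N4 leaves P2 open; dropping N7 leaves P1 open), so no proper subset is valid.
Among all size-2 subsets of the eligible variables, only {N4, N7} blocks every backdoor path, so it is the unique smallest valid adjustment set.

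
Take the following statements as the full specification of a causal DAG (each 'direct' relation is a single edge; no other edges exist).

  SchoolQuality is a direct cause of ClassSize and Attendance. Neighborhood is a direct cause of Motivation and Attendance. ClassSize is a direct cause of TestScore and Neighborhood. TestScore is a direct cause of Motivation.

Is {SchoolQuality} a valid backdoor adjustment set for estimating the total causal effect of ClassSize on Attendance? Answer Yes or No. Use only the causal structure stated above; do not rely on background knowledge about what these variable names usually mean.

Backdoor paths from ClassSize to Attendance (paths whose first edge points into ClassSize):
  P1: ClassSize <- SchoolQuality -> Attendance
Condition 1 (no descendant of ClassSize in the set): holds — descendants of ClassSize are {Attendance, Motivation, Neighborhood, TestScore}; none are in {SchoolQuality}.
Condition 2 (every backdoor path blocked by {SchoolQuality}):
  P1: blocked at fork node SchoolQuality ∈ conditioning set.
{SchoolQuality} satisfies the backdoor criterion.

Yes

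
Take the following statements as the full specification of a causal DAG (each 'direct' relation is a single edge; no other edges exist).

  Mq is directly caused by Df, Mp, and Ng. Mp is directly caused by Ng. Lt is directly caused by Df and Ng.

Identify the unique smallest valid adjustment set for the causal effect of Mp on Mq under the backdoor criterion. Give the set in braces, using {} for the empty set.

{Ng}

Variables eligible for adjustment (non-descendants of Mp, excluding Mp and Mq): {Df, Lt, Ng}.
Backdoor paths from Mp to Mq:
  P1: Mp <- Ng -> Lt <- Df -> Mq
  P2: Mp <- Ng -> Mq
The empty set is not sufficient: P2 (Mp <- Ng -> Mq) has no collider blocking it and no conditioned non-collider, so it is open.
Try {Ng}:
  P1: blocked at fork node Ng ∈ conditioning set.
  P2: blocked at fork node Ng ∈ conditioning set.
{Ng} contains no descendant of Mp and blocks every backdoor path.
No other singleton works — e.g. {Df} leaves P2 open — so {Ng} is the unique smallest valid adjustment set.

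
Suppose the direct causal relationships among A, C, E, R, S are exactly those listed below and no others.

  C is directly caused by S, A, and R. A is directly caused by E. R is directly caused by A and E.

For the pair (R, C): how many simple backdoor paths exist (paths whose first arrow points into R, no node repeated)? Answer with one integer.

A backdoor path from R to C is any simple undirected path whose first edge points into R (i.e. leaves R via a parent).
Parents of R: {A, E}.
Enumerating:
  P1: R <- E -> A -> C
  P2: R <- A -> C
That exhausts the simple backdoor paths. Count: 2.

2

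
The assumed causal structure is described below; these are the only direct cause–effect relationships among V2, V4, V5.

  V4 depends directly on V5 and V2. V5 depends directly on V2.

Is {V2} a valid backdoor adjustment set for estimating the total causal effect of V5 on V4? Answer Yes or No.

Yes

Backdoor paths from V5 to V4 (paths whose first edge points into V5):
  P1: V5 <- V2 -> V4
Condition 1 (no descendant of V5 in the set): holds — descendants of V5 are {V4}; none are in {V2}.
Condition 2 (every backdoor path blocked by {V2}):
  P1: blocked at fork node V2 ∈ conditioning set.
{V2} satisfies the backdoor criterion.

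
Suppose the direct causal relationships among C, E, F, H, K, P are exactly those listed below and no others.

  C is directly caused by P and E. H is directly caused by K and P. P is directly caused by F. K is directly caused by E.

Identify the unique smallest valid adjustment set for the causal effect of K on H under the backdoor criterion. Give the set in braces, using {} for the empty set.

{}

Variables eligible for adjustment (non-descendants of K, excluding K and H): {C, E, F, P}.
Backdoor paths from K to H:
  P1: K <- E -> C <- P -> H
Each backdoor path contains an unconditioned collider, so every path is already blocked with the empty conditioning set:
  P1: blocked at collider C (neither it nor any descendant is in the conditioning set).
The empty set is therefore the unique smallest valid set.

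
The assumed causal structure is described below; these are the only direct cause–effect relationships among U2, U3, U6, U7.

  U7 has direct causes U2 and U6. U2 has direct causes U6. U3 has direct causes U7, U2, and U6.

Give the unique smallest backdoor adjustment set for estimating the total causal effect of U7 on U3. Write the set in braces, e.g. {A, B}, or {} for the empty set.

{U2, U6}

Variables eligible for adjustment (non-descendants of U7, excluding U7 and U3): {U2, U6}.
Backdoor paths from U7 to U3:
  P1: U7 <- U6 -> U2 -> U3
  P2: U7 <- U6 -> U3
  P3: U7 <- U2 <- U6 -> U3
  P4: U7 <- U2 -> U3
The empty set is not sufficient: P1 (U7 <- U6 -> U2 -> U3) has no collider blocking it and no conditioned non-collider, so it is open.
Try {U2, U6}:
  P1: blocked at fork node U6 ∈ conditioning set.
  P2: blocked at fork node U6 ∈ conditioning set.
  P3: blocked at chain node U2 ∈ conditioning set.
  P4: blocked at fork node U2 ∈ conditioning set.
{U2, U6} contains no descendant of U7 and blocks every backdoor path.
Every element of {U2, U6} is needed (dropping U2 leaves P4 open; dropping U6 leaves P2 open), so no proper subset is valid.
Among all size-2 subsets of the eligible variables, only {U2, U6} blocks every backdoor path, so it is the unique smallest valid adjustment set.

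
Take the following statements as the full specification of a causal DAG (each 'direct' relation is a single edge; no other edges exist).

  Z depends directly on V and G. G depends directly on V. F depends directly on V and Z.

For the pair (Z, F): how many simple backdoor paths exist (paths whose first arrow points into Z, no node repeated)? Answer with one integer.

A backdoor path from Z to F is any simple undirected path whose first edge points into Z (i.e. leaves Z via a parent).
Parents of Z: {G, V}.
Enumerating:
  P1: Z <- V -> F
  P2: Z <- G <- V -> F
That exhausts the simple backdoor paths. Count: 2.

2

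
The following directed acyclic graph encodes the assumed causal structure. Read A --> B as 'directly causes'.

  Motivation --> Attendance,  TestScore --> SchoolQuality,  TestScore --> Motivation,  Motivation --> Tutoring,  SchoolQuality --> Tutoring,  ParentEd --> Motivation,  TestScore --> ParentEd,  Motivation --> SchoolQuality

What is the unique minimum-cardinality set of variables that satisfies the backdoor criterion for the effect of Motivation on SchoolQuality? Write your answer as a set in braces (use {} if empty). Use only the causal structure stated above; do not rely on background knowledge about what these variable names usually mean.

Variables eligible for adjustment (non-descendants of Motivation, excluding Motivation and SchoolQuality): {ParentEd, TestScore}.
Backdoor paths from Motivation to SchoolQuality:
  P1: Motivation <- TestScore -> SchoolQuality
  P2: Motivation <- ParentEd <- TestScore -> SchoolQuality
The empty set is not sufficient: P1 (Motivation <- TestScore -> SchoolQuality) has no collider blocking it and no conditioned non-collider, so it is open.
Try {TestScore}:
  P1: blocked at fork node TestScore ∈ conditioning set.
  P2: blocked at fork node TestScore ∈ conditioning set.
{TestScore} contains no descendant of Motivation and blocks every backdoor path.
No other singleton works — e.g. {ParentEd} leaves P1 open — so {TestScore} is the unique smallest valid adjustment set.

{TestScore}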